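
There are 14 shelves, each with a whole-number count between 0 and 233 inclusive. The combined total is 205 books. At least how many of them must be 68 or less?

12

Let j be the number exceeding 68. Then the total is ≥ 69·j + 0·(14 − j) = 0 + 69j.
So 69j ≤ 205 and j ≤ 2; hence at least 14 − 2 = 12 are ≤ 68.
Exactly 12 works: 12 values at 0 and 2 at 69 total 138; raise one of the low values by 67 (still ≤ 68) to hit 205.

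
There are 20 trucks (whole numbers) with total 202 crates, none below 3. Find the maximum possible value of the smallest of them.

The 20 values sum to 202, so their minimum is at most ⌊202/20⌋ = 10.
Taking 18 copies of 10 and 2 copies of 11 gives exactly 202, so 10 is attained.

10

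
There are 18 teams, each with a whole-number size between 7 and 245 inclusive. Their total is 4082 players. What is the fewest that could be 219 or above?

Each value short of 219 is at most 218, costing at least 245 − 218 = 27 against the maximum total of 4410.
We can afford to lose at most 4410 − 4082 = 328, so at most ⌊328/27⌋ = 12 fall short, and at least 6 are ≥ 219.
Exactly 6 works: 6 values at 245 and 12 at 218 total 4086; lower one of the high values by 4 (still ≥ 219) to hit 4082.

6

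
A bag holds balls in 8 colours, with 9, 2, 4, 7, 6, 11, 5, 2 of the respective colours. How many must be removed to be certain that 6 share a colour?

In the worst case you take as many as possible of each colour without reaching 6: 5 + 2 + 4 + 5 + 5 + 5 + 5 + 2 = 33.
The next one must give 6 of some colour, so 33 + 1 = 34.

34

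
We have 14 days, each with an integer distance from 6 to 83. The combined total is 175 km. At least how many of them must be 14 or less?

4

Each value above 14 is at least 15, contributing at least 15 − 6 = 9 above the floor 6.
The sum exceeds the floor total 84 by 91, so at most ⌊91/9⌋ = 10 exceed 14, and at least 4 are ≤ 14.
Exactly 4 works: 4 values at 6 and 10 at 15 total 174; raise one of the low values by 1 (still ≤ 14) to hit 175.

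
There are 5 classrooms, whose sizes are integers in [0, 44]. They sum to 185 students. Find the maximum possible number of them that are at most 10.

1

Each value at 10 or below falls at least 44 − 10 = 34 short of the ceiling 44.
The ceiling total is 5 × 44 = 220, and we need 185, so at most ⌊(220 − 185)/34⌋ = 1 can be that low.
k = 1 is achieved by 1 value at 10 and 4 at 44, total 186; lower one of the 44's by 1 (still > 10) to reach 185.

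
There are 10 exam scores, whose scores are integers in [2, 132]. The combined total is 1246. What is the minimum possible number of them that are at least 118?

Suppose at most 10 − j of them reach 118; then j values are ≤ 117 and the rest ≤ 132.
The total is then ≤ 117·j + 132·(10 − j) = 1320 − 15j. For this to be ≥ 1246 we need j ≤ 4, so at least 10 − 4 = 6 must reach 118.
Exactly 6 works: 6 values at 132 and 4 at 117 total 1260; lower one of the high values by 14 (still ≥ 118) to hit 1246.

6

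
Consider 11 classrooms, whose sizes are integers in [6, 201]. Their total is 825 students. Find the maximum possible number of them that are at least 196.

If k of the values are ≥ 196, the total is ≥ 196k + 6(11 − k).
Setting 196k + 6(11 − k) ≤ 825 gives 190k ≤ 759, so k ≤ 3.
k = 3 is achieved by 3 values at 196 and 8 at 6, total 636; add 189 to one value (staying below 196) to reach 825.

3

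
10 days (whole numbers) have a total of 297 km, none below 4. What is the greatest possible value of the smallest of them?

29

If every one of the 10 were at least 30, the total would be at least 10 × 30 = 300 > 297.
Achievable: 3 of them at 29 and 7 at 30 total 297.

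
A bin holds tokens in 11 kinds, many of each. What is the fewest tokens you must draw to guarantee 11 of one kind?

You could draw 10 of every kind without reaching 11 of any — 110 in all.
One more forces 11 of some kind, so 110 + 1 = 111.

111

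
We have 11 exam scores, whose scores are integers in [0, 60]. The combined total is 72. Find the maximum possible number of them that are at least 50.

1

With k values at 50 or above and the rest at least 0, the sum is at least 0 + 50k.
Since the sum is 72, we need 50k ≤ 72, i.e. k ≤ 1.
k = 1 is achieved by 1 value at 50 and 10 at 0, total 50; add 22 to one value (staying below 50) to reach 72.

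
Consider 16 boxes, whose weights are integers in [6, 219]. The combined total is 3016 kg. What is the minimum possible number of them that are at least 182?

Each value short of 182 is at most 181, costing at least 219 − 181 = 38 against the maximum total of 3504.
We can afford to lose at most 3504 − 3016 = 488, so at most ⌊488/38⌋ = 12 fall short, and at least 4 are ≥ 182.
Exactly 4 works: 4 values at 219 and 12 at 181 total 3048; lower one of the high values by 32 (still ≥ 182) to hit 3016.

4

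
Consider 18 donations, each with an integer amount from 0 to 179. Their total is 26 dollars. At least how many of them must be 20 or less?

17

If only k of them are at most 20, the other 18 − k are at least 21, so the total is at least (18 − k)·21 + k·0.
This is ≤ 26, so (18 − k)·21 + 0k ≤ 26, which gives k ≥ 17.
Exactly 17 works: 17 values at 0 and 1 at 21 total 21; raise one of the low values by 5 (still ≤ 20) to hit 26.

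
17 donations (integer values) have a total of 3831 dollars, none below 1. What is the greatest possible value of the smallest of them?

225

The average is 3831/17 < 226, so some value is ≤ 225.
Equality holds with 11 values of 225 and 6 values of 226.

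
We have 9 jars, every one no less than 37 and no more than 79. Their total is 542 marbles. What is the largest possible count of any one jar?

To make one jar as large as possible, make the other 8 as small as possible.
The other 8 contribute at least 8 × 37 = 296, leaving at most 542 − 296 = 246.
But each jar is capped at 79, so the maximum is 79.
Achievable: one at 79 and the other 8 totalling 463, which fits since 8 × 37 ≤ 463 ≤ 8 × 79.

79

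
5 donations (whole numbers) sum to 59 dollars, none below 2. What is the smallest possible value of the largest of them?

12

If every one of the 5 were at most 11, the total would be at most 5 × 11 = 55 < 59.
Achievable: 4 of them at 12 and 1 at 11 total 59.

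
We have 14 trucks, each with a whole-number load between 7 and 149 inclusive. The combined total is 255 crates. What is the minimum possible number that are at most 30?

If only k of them are at most 30, the other 14 − k are at least 31, so the total is at least (14 − k)·31 + k·7.
This is ≤ 255, so (14 − k)·31 + 7k ≤ 255, which gives k ≥ 8.
Exactly 8 works: 8 values at 7 and 6 at 31 total 242; raise one of the low values by 13 (still ≤ 30) to hit 255.

8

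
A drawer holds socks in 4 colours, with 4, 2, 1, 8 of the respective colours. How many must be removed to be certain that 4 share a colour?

In the worst case you take as many as possible of each colour without reaching 4: 3 + 2 + 1 + 3 = 9.
The next one must give 4 of some colour, so 9 + 1 = 10.

10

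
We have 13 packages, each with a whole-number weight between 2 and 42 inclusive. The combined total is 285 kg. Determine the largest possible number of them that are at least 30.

If k of the values are ≥ 30, the total is ≥ 30k + 2(13 − k).
Setting 30k + 2(13 − k) ≤ 285 gives 28k ≤ 259, so k ≤ 9.
k = 9 is achieved by 9 values at 30 and 4 at 2, total 278; add 7 to one value (staying below 30) to reach 285.

9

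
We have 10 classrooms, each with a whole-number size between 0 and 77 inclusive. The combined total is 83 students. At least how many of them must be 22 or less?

Let j be the number exceeding 22. Then the total is ≥ 23·j + 0·(10 − j) = 0 + 23j.
So 23j ≤ 83 and j ≤ 3; hence at least 10 − 3 = 7 are ≤ 22.
Exactly 7 works: 7 values at 0 and 3 at 23 total 69; raise one of the low values by 14 (still ≤ 22) to hit 83.

7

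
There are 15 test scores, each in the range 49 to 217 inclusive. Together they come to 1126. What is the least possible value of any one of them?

Minimizing one value means maximizing the remaining 14.
The other 14 can take up 14 × 217 = 3038 ≥ 1126 − 49, so one score can sit at its floor of 49.
Achievable: one at 49 and the other 14 totalling 1077, which fits since 14 × 49 ≤ 1077 ≤ 14 × 217.

49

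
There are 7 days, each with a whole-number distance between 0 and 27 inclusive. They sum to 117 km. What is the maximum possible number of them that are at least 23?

5

If k of the values are ≥ 23, the total is ≥ 23k + 0(7 − k).
Setting 23k + 0(7 − k) ≤ 117 gives 23k ≤ 117, so k ≤ 5.
k = 5 is achieved by 5 values at 23 and 2 at 0, total 115; add 2 to one value (staying below 23) to reach 117.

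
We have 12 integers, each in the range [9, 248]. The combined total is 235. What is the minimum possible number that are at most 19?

If only k of them are at most 19, the other 12 − k are at least 20, so the total is at least (12 − k)·20 + k·9.
This is ≤ 235, so (12 − k)·20 + 9k ≤ 235, which gives k ≥ 1.
Exactly 1 works: 1 value at 9 and 11 at 20 total 229; raise one of the low values by 6 (still ≤ 19) to hit 235.

1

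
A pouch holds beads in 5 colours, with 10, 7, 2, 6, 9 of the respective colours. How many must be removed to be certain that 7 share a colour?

27

In the worst case you take as many as possible of each colour without reaching 7: 6 + 6 + 2 + 6 + 6 = 26.
The next one must give 7 of some colour, so 26 + 1 = 27.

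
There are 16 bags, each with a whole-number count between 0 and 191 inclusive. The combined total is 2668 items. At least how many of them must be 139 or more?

Each value short of 139 is at most 138, costing at least 191 − 138 = 53 against the maximum total of 3056.
We can afford to lose at most 3056 − 2668 = 388, so at most ⌊388/53⌋ = 7 fall short, and at least 9 are ≥ 139.
Exactly 9 works: 9 values at 191 and 7 at 138 total 2685; lower one of the high values by 17 (still ≥ 139) to hit 2668.

9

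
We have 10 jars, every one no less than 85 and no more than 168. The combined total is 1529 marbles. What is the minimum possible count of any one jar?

85

Minimizing one value means maximizing the remaining 9.
The other 9 can take up 9 × 168 = 1512 ≥ 1529 − 85, so one jar can sit at its floor of 85.
Achievable: one at 85 and the other 9 totalling 1444, which fits since 9 × 85 ≤ 1444 ≤ 9 × 168.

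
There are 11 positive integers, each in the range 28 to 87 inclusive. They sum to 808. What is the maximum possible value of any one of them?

To make one integer as large as possible, make the other 10 as small as possible.
The other 10 contribute at least 10 × 28 = 280, leaving at most 808 − 280 = 528.
But each integer is capped at 87, so the maximum is 87.
Achievable: one at 87 and the other 10 totalling 721, which fits since 10 × 28 ≤ 721 ≤ 10 × 87.

87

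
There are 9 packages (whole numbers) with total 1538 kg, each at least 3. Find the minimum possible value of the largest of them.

The 9 values sum to 1538, so their maximum is at least ⌈1538/9⌉ = 171.
Taking 1 copy of 170 and 8 copies of 171 gives exactly 1538, so 171 is attained.

171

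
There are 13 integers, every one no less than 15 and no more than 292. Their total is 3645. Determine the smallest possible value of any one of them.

141

To make one integer as small as possible, make the other 12 as large as possible.
The other 12 contribute at most 12 × 292 = 3504, leaving at least 3645 − 3504 = 141.
Since 141 ≥ 15, this is achievable: one at 141 and 12 at 292.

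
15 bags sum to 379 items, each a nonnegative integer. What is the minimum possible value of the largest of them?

26

Some value must be at least ⌈379/15⌉ = 26, since 15 × 25 = 375 < 379.
Achievable: 4 of them at 26 and 11 at 25 total 379.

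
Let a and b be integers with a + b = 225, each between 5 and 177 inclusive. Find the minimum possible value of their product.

8496

Since a + b is fixed, pushing one of them to its bound minimizes the product.
At the endpoint a = 48, b = 225 − 48 = 177, so ab = 48 × 177 = 8496.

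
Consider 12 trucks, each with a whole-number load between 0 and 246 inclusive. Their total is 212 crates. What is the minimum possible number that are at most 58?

9

If only k of them are at most 58, the other 12 − k are at least 59, so the total is at least (12 − k)·59 + k·0.
This is ≤ 212, so (12 − k)·59 + 0k ≤ 212, which gives k ≥ 9.
Exactly 9 works: 9 values at 0 and 3 at 59 total 177; raise one of the low values by 35 (still ≤ 58) to hit 212.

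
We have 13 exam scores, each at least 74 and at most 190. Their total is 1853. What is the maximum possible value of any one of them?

To make one score as large as possible, make the other 12 as small as possible.
The other 12 contribute at least 12 × 74 = 888, leaving at most 1853 − 888 = 965.
But each score is capped at 190, so the maximum is 190.
Achievable: one at 190 and the other 12 totalling 1663, which fits since 12 × 74 ≤ 1663 ≤ 12 × 190.

190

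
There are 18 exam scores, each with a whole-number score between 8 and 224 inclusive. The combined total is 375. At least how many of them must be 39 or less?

11

Let j be the number exceeding 39. Then the total is ≥ 40·j + 8·(18 − j) = 144 + 32j.
So 32j ≤ 231 and j ≤ 7; hence at least 18 − 7 = 11 are ≤ 39.
Exactly 11 works: 11 values at 8 and 7 at 40 total 368; raise one of the low values by 7 (still ≤ 39) to hit 375.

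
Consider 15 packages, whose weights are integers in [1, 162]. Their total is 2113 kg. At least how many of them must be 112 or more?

Each value short of 112 is at most 111, costing at least 162 − 111 = 51 against the maximum total of 2430.
We can afford to lose at most 2430 − 2113 = 317, so at most ⌊317/51⌋ = 6 fall short, and at least 9 are ≥ 112.
Exactly 9 works: 9 values at 162 and 6 at 111 total 2124; lower one of the high values by 11 (still ≥ 112) to hit 2113.

9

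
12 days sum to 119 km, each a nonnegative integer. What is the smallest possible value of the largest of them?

The average is 119/12 > 9, so not all 12 can be 9 or less; the largest is ≥ 10.
Taking 1 copy of 9 and 11 copies of 10 gives exactly 119, so 10 is attained.

10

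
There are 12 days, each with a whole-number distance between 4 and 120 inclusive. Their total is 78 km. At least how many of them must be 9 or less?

7

Let j be the number exceeding 9. Then the total is ≥ 10·j + 4·(12 − j) = 48 + 6j.
So 6j ≤ 30 and j ≤ 5; hence at least 12 − 5 = 7 are ≤ 9.
Exactly 7 works: 7 values at 4 and 5 at 10 total 78.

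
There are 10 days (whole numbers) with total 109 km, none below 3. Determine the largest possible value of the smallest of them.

10

The average is 109/10 < 11, so some value is ≤ 10.
Achievable: 1 of them at 10 and 9 at 11 total 109.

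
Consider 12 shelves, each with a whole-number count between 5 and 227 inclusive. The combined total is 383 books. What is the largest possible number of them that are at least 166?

If k of the values are ≥ 166, the total is ≥ 166k + 5(12 − k).
Setting 166k + 5(12 − k) ≤ 383 gives 161k ≤ 323, so k ≤ 2.
k = 2 is achieved by 2 values at 166 and 10 at 5, total 382; add 1 to one value (staying below 166) to reach 383.

2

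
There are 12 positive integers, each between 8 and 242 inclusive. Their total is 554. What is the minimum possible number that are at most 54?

3

Each value above 54 is at least 55, contributing at least 55 − 8 = 47 above the floor 8.
The sum exceeds the floor total 96 by 458, so at most ⌊458/47⌋ = 9 exceed 54, and at least 3 are ≤ 54.
Exactly 3 works: 3 values at 8 and 9 at 55 total 519; raise one of the low values by 35 (still ≤ 54) to hit 554.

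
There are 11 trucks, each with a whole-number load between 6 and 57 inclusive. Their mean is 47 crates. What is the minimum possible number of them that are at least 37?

6

The total is 11 × 47 = 517.
If only k of them are at least 37, the other 11 − k are at most 36, so the total is at most k·57 + (11 − k)·36.
This must reach 517, so k·57 + (11 − k)·36 ≥ 517, giving k ≥ 6.
Exactly 6 works: 6 values at 57 and 5 at 36 total 522; lower one of the high values by 5 (still ≥ 37) to hit 517.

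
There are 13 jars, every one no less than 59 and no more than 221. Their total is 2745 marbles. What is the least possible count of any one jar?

To make one jar as small as possible, make the other 12 as large as possible.
The other 12 contribute at most 12 × 221 = 2652, leaving at least 2745 − 2652 = 93.
Since 93 ≥ 59, this is achievable: one at 93 and 12 at 221.

93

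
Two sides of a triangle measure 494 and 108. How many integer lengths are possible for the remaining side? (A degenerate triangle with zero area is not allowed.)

215

The triangle inequality gives |494 − 108| < c < 494 + 108, i.e. 386 < c < 602.
So c can be any integer from 387 to 601: 215 values.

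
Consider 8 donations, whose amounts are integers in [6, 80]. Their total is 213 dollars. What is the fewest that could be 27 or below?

1

If only k of them are at most 27, the other 8 − k are at least 28, so the total is at least (8 − k)·28 + k·6.
This is ≤ 213, so (8 − k)·28 + 6k ≤ 213, which gives k ≥ 1.
Exactly 1 works: 1 value at 6 and 7 at 28 total 202; raise one of the low values by 11 (still ≤ 27) to hit 213.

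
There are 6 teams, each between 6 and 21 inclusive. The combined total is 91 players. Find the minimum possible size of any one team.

To make one team as small as possible, make the other 5 as large as possible.
The other 5 can take up 5 × 21 = 105 ≥ 91 − 6, so one team can sit at its floor of 6.
Achievable: one at 6 and the other 5 totalling 85, which fits since 5 × 6 ≤ 85 ≤ 5 × 21.

6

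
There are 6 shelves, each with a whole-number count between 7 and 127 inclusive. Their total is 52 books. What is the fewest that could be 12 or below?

If only k of them are at most 12, the other 6 − k are at least 13, so the total is at least (6 − k)·13 + k·7.
This is ≤ 52, so (6 − k)·13 + 7k ≤ 52, which gives k ≥ 5.
Exactly 5 works: 5 values at 7 and 1 at 13 total 48; raise one of the low values by 4 (still ≤ 12) to hit 52.

5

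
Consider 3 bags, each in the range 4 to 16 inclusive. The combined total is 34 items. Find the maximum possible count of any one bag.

16

Maximizing one value means minimizing the remaining 2.
The other 2 contribute at least 2 × 4 = 8, leaving at most 34 − 8 = 26.
But each bag is capped at 16, so the maximum is 16.
Achievable: one at 16 and the other 2 totalling 18, which fits since 2 × 4 ≤ 18 ≤ 2 × 16.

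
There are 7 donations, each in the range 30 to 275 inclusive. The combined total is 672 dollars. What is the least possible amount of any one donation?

To make one donation as small as possible, make the other 6 as large as possible.
The other 6 can take up 6 × 275 = 1650 ≥ 672 − 30, so one donation can sit at its floor of 30.
Achievable: one at 30 and the other 6 totalling 642, which fits since 6 × 30 ≤ 642 ≤ 6 × 275.

30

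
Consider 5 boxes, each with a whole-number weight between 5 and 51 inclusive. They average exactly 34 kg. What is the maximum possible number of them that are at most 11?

The total is 5 × 34 = 170.
Suppose k of them are at most 11. Those contribute at most 11 each and the rest at most 51 each.
So the total is at most 11k + 51(5 − k) = 255 − 40k. This must still be ≥ 170, so k ≤ 2.
k = 2 is achieved by 2 values at 11 and 3 at 51, total 175; lower one of the 51's by 5 (still > 11) to reach 170.

2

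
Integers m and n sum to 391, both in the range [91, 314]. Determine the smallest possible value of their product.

27300

For a fixed sum, mn is smallest when m and n are as far apart as possible.
At the endpoint m = 91, n = 391 − 91 = 300, so mn = 91 × 300 = 27300.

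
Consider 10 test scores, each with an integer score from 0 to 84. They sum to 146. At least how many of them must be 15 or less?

1

Let j be the number exceeding 15. Then the total is ≥ 16·j + 0·(10 − j) = 0 + 16j.
So 16j ≤ 146 and j ≤ 9; hence at least 10 − 9 = 1 are ≤ 15.
Exactly 1 works: 1 value at 0 and 9 at 16 total 144; raise one of the low values by 2 (still ≤ 15) to hit 146.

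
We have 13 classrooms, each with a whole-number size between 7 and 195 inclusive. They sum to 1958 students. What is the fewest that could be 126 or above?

5

If only k of them are at least 126, the other 13 − k are at most 125, so the total is at most k·195 + (13 − k)·125.
This must reach 1958, so k·195 + (13 − k)·125 ≥ 1958, giving k ≥ 5.
Exactly 5 works: 5 values at 195 and 8 at 125 total 1975; lower one of the high values by 17 (still ≥ 126) to hit 1958.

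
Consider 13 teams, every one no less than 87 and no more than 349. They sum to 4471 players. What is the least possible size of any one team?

283

Minimizing one value means maximizing the remaining 12.
The other 12 contribute at most 12 × 349 = 4188, leaving at least 4471 − 4188 = 283.
Since 283 ≥ 87, this is achievable: one at 283 and 12 at 349.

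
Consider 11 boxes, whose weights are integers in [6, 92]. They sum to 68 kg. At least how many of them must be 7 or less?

10

If only k of them are at most 7, the other 11 − k are at least 8, so the total is at least (11 − k)·8 + k·6.
This is ≤ 68, so (11 − k)·8 + 6k ≤ 68, which gives k ≥ 10.
Exactly 10 works: 10 values at 6 and 1 at 8 total 68.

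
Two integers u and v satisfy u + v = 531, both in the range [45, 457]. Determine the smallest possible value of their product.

33818

Since u + v is fixed, pushing one of them to its bound minimizes the product.
The extreme feasible split is u = 74, v = 457, giving uv = 33818.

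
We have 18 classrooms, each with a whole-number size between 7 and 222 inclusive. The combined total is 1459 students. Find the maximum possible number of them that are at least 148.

9

If k of the values are ≥ 148, the total is ≥ 148k + 7(18 − k).
Setting 148k + 7(18 − k) ≤ 1459 gives 141k ≤ 1333, so k ≤ 9.
k = 9 is achieved by 9 values at 148 and 9 at 7, total 1395; add 64 to one value (staying below 148) to reach 1459.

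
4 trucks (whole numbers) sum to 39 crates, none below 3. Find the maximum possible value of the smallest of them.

The 4 values sum to 39, so their minimum is at most ⌊39/4⌋ = 9.
Taking 1 copy of 9 and 3 copies of 10 gives exactly 39, so 9 is attained.

9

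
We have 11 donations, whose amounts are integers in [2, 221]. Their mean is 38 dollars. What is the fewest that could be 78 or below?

The total is 11 × 38 = 418.
Let j be the number exceeding 78. Then the total is ≥ 79·j + 2·(11 − j) = 22 + 77j.
So 77j ≤ 396 and j ≤ 5; hence at least 11 − 5 = 6 are ≤ 78.
Exactly 6 works: 6 values at 2 and 5 at 79 total 407; raise one of the low values by 11 (still ≤ 78) to hit 418.

6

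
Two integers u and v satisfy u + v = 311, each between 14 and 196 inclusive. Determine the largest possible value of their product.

24180

uv = u(311 − u) is maximized when u is as near 311/2 as the bounds allow.
Taking u = 155 and v = 156 (both in [14, 196]) gives uv = 24180.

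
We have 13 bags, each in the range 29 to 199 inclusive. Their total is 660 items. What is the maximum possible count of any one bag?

199

Maximizing one value means minimizing the remaining 12.
The other 12 contribute at least 12 × 29 = 348, leaving at most 660 − 348 = 312.
But each bag is capped at 199, so the maximum is 199.
Achievable: one at 199 and the other 12 totalling 461, which fits since 12 × 29 ≤ 461 ≤ 12 × 199.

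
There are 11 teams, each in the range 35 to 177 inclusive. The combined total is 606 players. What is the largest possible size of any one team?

Maximizing one value means minimizing the remaining 10.
The other 10 contribute at least 10 × 35 = 350, leaving at most 606 − 350 = 256.
But each team is capped at 177, so the maximum is 177.
Achievable: one at 177 and the other 10 totalling 429, which fits since 10 × 35 ≤ 429 ≤ 10 × 177.

177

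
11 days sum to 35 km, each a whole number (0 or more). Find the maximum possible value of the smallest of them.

3

If every one of the 11 were at least 4, the total would be at least 11 × 4 = 44 > 35.
Taking 9 copies of 3 and 2 copies of 4 gives exactly 35, so 3 is attained.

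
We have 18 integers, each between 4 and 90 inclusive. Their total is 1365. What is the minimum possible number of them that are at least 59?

11

Each value short of 59 is at most 58, costing at least 90 − 58 = 32 against the maximum total of 1620.
We can afford to lose at most 1620 − 1365 = 255, so at most ⌊255/32⌋ = 7 fall short, and at least 11 are ≥ 59.
Exactly 11 works: 11 values at 90 and 7 at 58 total 1396; lower one of the high values by 31 (still ≥ 59) to hit 1365.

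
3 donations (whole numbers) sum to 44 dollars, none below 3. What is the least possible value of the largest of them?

15

If every one of the 3 were at most 14, the total would be at most 3 × 14 = 42 < 44.
Achievable: 2 of them at 15 and 1 at 14 total 44.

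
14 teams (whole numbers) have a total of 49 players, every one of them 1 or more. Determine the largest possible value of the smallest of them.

3

The 14 values sum to 49, so their minimum is at most ⌊49/14⌋ = 3.
Taking 7 copies of 3 and 7 copies of 4 gives exactly 49, so 3 is attained.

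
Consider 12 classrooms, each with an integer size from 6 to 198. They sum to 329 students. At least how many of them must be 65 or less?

8

If only k of them are at most 65, the other 12 − k are at least 66, so the total is at least (12 − k)·66 + k·6.
This is ≤ 329, so (12 − k)·66 + 6k ≤ 329, which gives k ≥ 8.
Exactly 8 works: 8 values at 6 and 4 at 66 total 312; raise one of the low values by 17 (still ≤ 65) to hit 329.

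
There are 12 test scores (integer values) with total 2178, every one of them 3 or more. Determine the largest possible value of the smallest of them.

181

The average is 2178/12 < 182, so some value is ≤ 181.
Taking 6 copies of 181 and 6 copies of 182 gives exactly 2178, so 181 is attained.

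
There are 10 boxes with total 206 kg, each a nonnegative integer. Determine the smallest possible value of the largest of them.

21

The 10 values sum to 206, so their maximum is at least ⌈206/10⌉ = 21.
Equality holds with 6 values of 21 and 4 values of 20.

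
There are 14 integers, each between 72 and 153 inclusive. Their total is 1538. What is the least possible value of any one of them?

72

To make one integer as small as possible, make the other 13 as large as possible.
The other 13 can take up 13 × 153 = 1989 ≥ 1538 − 72, so one integer can sit at its floor of 72.
Achievable: one at 72 and the other 13 totalling 1466, which fits since 13 × 72 ≤ 1466 ≤ 13 × 153.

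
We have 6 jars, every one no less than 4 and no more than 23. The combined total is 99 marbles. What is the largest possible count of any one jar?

23

Maximizing one value means minimizing the remaining 5.
The other 5 contribute at least 5 × 4 = 20, leaving at most 99 − 20 = 79.
But each jar is capped at 23, so the maximum is 23.
Achievable: one at 23 and the other 5 totalling 76, which fits since 5 × 4 ≤ 76 ≤ 5 × 23.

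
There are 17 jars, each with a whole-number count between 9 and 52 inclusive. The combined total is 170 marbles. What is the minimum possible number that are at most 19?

If only k of them are at most 19, the other 17 − k are at least 20, so the total is at least (17 − k)·20 + k·9.
This is ≤ 170, so (17 − k)·20 + 9k ≤ 170, which gives k ≥ 16.
Exactly 16 works: 16 values at 9 and 1 at 20 total 164; raise one of the low values by 6 (still ≤ 19) to hit 170.

16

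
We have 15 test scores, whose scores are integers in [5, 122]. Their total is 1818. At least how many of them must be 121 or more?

If only k of them are at least 121, the other 15 − k are at most 120, so the total is at most k·122 + (15 − k)·120.
This must reach 1818, so k·122 + (15 − k)·120 ≥ 1818, giving k ≥ 9.
Exactly 9 works: 9 values at 122 and 6 at 120 total 1818.

9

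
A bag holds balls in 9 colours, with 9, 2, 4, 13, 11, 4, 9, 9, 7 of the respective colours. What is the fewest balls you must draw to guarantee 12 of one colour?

67

In the worst case you take as many as possible of each colour without reaching 12: 9 + 2 + 4 + 11 + 11 + 4 + 9 + 9 + 7 = 66.
The next one must give 12 of some colour, so 66 + 1 = 67.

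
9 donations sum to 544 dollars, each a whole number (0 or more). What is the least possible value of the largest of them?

The average is 544/9 > 60, so not all 9 can be 60 or less; the largest is ≥ 61.
Equality holds with 4 values of 61 and 5 values of 60.

61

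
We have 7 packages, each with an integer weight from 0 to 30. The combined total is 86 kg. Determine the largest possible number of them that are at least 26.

3

With k values at 26 or above and the rest at least 0, the sum is at least 0 + 26k.
Since the sum is 86, we need 26k ≤ 86, i.e. k ≤ 3.
k = 3 is achieved by 3 values at 26 and 4 at 0, total 78; add 8 to one value (staying below 26) to reach 86.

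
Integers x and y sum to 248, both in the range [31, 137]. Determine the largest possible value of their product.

xy = x(248 − x) is maximized when x is as near 248/2 as the bounds allow.
Taking x = 124 and y = 124 (both in [31, 137]) gives xy = 15376.

15376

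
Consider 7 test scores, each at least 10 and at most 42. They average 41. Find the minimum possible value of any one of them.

To make one score as small as possible, make the other 6 as large as possible.
The total is 7 × 41 = 287.
The other 6 contribute at most 6 × 42 = 252, leaving at least 287 − 252 = 35.
Since 35 ≥ 10, this is achievable: one at 35 and 6 at 42.

35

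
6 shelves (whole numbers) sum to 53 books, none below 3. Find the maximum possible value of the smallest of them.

The 6 values sum to 53, so their minimum is at most ⌊53/6⌋ = 8.
Equality holds with 1 value of 8 and 5 values of 9.

8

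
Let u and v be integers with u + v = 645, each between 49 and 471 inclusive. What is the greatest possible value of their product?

104006

For a fixed sum, the product uv is largest when u and v are as close as possible.
Taking u = 322 and v = 323 (both in [49, 471]) gives uv = 104006.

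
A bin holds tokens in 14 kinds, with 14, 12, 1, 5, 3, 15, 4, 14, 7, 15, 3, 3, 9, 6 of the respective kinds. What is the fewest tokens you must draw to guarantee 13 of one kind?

102

In the worst case you take as many as possible of each kind without reaching 13: 12 + 12 + 1 + 5 + 3 + 12 + 4 + 12 + 7 + 12 + 3 + 3 + 9 + 6 = 101.
The next one must give 13 of some kind, so 101 + 1 = 102.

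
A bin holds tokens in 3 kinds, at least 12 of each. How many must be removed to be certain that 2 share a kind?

4

In the worst case you draw 1 of each of the 3 kinds: 3 × 1 = 3.
One more forces 2 of some kind, so 3 + 1 = 4.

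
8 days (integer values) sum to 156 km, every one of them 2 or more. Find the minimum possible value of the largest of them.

If every one of the 8 were at most 19, the total would be at most 8 × 19 = 152 < 156.
Equality holds with 4 values of 20 and 4 values of 19.

20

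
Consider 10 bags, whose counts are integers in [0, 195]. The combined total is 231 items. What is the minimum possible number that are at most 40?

5

Let j be the number exceeding 40. Then the total is ≥ 41·j + 0·(10 − j) = 0 + 41j.
So 41j ≤ 231 and j ≤ 5; hence at least 10 − 5 = 5 are ≤ 40.
Exactly 5 works: 5 values at 0 and 5 at 41 total 205; raise one of the low values by 26 (still ≤ 40) to hit 231.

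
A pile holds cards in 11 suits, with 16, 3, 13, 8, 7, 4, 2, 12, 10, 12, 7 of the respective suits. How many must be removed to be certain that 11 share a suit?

In the worst case you take as many as possible of each suit without reaching 11: 10 + 3 + 10 + 8 + 7 + 4 + 2 + 10 + 10 + 10 + 7 = 81.
The next one must give 11 of some suit, so 81 + 1 = 82.

82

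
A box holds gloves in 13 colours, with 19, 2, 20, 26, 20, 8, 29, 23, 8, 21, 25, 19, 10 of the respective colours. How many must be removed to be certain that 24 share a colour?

In the worst case you take as many as possible of each colour without reaching 24: 19 + 2 + 20 + 23 + 20 + 8 + 23 + 23 + 8 + 21 + 23 + 19 + 10 = 219.
The next one must give 24 of some colour, so 219 + 1 = 220.

220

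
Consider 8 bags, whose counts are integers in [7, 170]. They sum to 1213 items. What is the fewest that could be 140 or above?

4

Each value short of 140 is at most 139, costing at least 170 − 139 = 31 against the maximum total of 1360.
We can afford to lose at most 1360 − 1213 = 147, so at most ⌊147/31⌋ = 4 fall short, and at least 4 are ≥ 140.
Exactly 4 works: 4 values at 170 and 4 at 139 total 1236; lower one of the high values by 23 (still ≥ 140) to hit 1213.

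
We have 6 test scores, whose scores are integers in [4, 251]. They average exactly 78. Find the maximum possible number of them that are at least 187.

The total is 6 × 78 = 468.
Suppose k of them are at least 187. Those contribute at least 187 each and the other 6 − k at least 4 each.
So the total is at least 187k + 4(6 − k) = 24 + 183k. This must be ≤ 468, giving k ≤ 2.
k = 2 is achieved by 2 values at 187 and 4 at 4, total 390; add 78 to one value (staying below 187) to reach 468.

2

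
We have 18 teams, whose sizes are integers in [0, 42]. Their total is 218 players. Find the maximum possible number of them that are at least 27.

Suppose k of them are at least 27. Those contribute at least 27 each and the other 18 − k at least 0 each.
So the total is at least 27k + 0(18 − k) = 0 + 27k. This must be ≤ 218, giving k ≤ 8.
k = 8 is achieved by 8 values at 27 and 10 at 0, total 216; add 2 to one value (staying below 27) to reach 218.

8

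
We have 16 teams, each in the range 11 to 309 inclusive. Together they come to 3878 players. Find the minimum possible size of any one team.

11

Minimizing one value means maximizing the remaining 15.
The other 15 can take up 15 × 309 = 4635 ≥ 3878 − 11, so one team can sit at its floor of 11.
Achievable: one at 11 and the other 15 totalling 3867, which fits since 15 × 11 ≤ 3867 ≤ 15 × 309.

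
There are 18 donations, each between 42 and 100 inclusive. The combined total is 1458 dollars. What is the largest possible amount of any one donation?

To make one donation as large as possible, make the other 17 as small as possible.
The other 17 contribute at least 17 × 42 = 714, leaving at most 1458 − 714 = 744.
But each donation is capped at 100, so the maximum is 100.
Achievable: one at 100 and the other 17 totalling 1358, which fits since 17 × 42 ≤ 1358 ≤ 17 × 100.

100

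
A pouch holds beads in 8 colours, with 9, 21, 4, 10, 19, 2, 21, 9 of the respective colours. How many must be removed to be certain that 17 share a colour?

83

In the worst case you take as many as possible of each colour without reaching 17: 9 + 16 + 4 + 10 + 16 + 2 + 16 + 9 = 82.
The next one must give 17 of some colour, so 82 + 1 = 83.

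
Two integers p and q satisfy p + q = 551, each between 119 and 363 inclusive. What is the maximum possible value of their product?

For a fixed sum, the product pq is largest when p and q are as close as possible.
Taking p = 275 and q = 276 (both in [119, 363]) gives pq = 75900.

75900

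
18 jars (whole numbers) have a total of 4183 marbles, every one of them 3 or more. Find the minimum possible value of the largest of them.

If every one of the 18 were at most 232, the total would be at most 18 × 232 = 4176 < 4183.
Taking 11 copies of 232 and 7 copies of 233 gives exactly 4183, so 233 is attained.

233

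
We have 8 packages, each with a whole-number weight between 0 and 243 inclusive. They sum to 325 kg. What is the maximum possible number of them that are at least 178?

1

If k of the values are ≥ 178, the total is ≥ 178k + 0(8 − k).
Setting 178k + 0(8 − k) ≤ 325 gives 178k ≤ 325, so k ≤ 1.
k = 1 is achieved by 1 value at 178 and 7 at 0, total 178; add 147 to one value (staying below 178) to reach 325.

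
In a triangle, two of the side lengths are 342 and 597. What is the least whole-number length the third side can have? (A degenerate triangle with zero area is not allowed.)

The third side must exceed |342 − 597| = 255.
The smallest integer above 255 is 256.

256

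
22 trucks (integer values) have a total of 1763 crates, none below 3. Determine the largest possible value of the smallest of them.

If every one of the 22 were at least 81, the total would be at least 22 × 81 = 1782 > 1763.
Achievable: 19 of them at 80 and 3 at 81 total 1763.

80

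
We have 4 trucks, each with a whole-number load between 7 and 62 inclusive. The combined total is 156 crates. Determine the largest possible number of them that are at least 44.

If k of the values are ≥ 44, the total is ≥ 44k + 7(4 − k).
Setting 44k + 7(4 − k) ≤ 156 gives 37k ≤ 128, so k ≤ 3.
k = 3 is achieved by 3 values at 44 and 1 at 7, total 139; add 17 to one value (staying below 44) to reach 156.

3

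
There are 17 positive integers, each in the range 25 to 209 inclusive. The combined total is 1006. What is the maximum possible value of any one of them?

Maximizing one value means minimizing the remaining 16.
The other 16 contribute at least 16 × 25 = 400, leaving at most 1006 − 400 = 606.
But each integer is capped at 209, so the maximum is 209.
Achievable: one at 209 and the other 16 totalling 797, which fits since 16 × 25 ≤ 797 ≤ 16 × 209.

209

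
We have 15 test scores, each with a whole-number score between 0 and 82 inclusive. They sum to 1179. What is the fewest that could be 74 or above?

10

Suppose at most 15 − j of them reach 74; then j values are ≤ 73 and the rest ≤ 82.
The total is then ≤ 73·j + 82·(15 − j) = 1230 − 9j. For this to be ≥ 1179 we need j ≤ 5, so at least 15 − 5 = 10 must reach 74.
Exactly 10 works: 10 values at 82 and 5 at 73 total 1185; lower one of the high values by 6 (still ≥ 74) to hit 1179.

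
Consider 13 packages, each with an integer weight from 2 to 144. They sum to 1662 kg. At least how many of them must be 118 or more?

Each value short of 118 is at most 117, costing at least 144 − 117 = 27 against the maximum total of 1872.
We can afford to lose at most 1872 − 1662 = 210, so at most ⌊210/27⌋ = 7 fall short, and at least 6 are ≥ 118.
Exactly 6 works: 6 values at 144 and 7 at 117 total 1683; lower one of the high values by 21 (still ≥ 118) to hit 1662.

6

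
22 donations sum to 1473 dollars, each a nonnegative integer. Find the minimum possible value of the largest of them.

67

The average is 1473/22 > 66, so not all 22 can be 66 or less; the largest is ≥ 67.
Taking 1 copy of 66 and 21 copies of 67 gives exactly 1473, so 67 is attained.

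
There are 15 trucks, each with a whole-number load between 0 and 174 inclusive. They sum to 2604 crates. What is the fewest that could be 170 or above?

Suppose at most 15 − j of them reach 170; then j values are ≤ 169 and the rest ≤ 174.
The total is then ≤ 169·j + 174·(15 − j) = 2610 − 5j. For this to be ≥ 2604 we need j ≤ 1, so at least 15 − 1 = 14 must reach 170.
Exactly 14 works: 14 values at 174 and 1 at 169 total 2605; lower one of the high values by 1 (still ≥ 170) to hit 2604.

14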